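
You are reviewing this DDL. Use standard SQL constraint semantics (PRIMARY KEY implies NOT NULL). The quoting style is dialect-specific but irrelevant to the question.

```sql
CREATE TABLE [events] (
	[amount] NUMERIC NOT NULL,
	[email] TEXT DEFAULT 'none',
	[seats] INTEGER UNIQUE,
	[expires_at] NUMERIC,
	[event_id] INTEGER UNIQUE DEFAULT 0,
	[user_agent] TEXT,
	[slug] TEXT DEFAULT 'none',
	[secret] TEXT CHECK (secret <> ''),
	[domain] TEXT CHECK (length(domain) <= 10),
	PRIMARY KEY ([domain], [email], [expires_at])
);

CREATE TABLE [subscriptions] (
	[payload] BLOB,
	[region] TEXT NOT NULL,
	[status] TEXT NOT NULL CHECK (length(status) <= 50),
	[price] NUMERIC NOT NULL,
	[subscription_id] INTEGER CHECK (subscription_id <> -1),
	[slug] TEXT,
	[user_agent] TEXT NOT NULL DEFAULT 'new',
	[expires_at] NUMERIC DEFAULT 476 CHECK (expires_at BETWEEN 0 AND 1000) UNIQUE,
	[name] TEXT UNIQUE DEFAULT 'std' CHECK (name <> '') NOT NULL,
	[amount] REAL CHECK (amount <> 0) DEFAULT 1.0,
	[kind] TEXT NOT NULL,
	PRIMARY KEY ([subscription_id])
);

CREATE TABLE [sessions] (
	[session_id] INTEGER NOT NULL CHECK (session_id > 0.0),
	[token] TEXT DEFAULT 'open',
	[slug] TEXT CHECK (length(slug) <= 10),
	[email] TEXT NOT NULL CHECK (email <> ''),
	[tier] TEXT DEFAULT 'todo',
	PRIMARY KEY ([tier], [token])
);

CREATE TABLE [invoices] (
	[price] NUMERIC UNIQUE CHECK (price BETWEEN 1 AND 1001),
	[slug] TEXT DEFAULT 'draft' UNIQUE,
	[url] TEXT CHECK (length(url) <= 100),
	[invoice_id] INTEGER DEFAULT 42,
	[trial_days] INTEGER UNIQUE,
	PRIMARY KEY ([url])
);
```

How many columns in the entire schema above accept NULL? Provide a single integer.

14

events: 5 nullable (seats, event_id, user_agent, slug, secret — PK (domain, email, expires_at) and explicit NOT NULL columns excluded).
subscriptions: 4 nullable (payload, slug, expires_at, amount — PK (subscription_id) and explicit NOT NULL columns excluded).
sessions: 1 nullable (slug — PK (tier, token) and explicit NOT NULL columns excluded).
invoices: 4 nullable (price, slug, invoice_id, trial_days — PK (url) and explicit NOT NULL columns excluded).
Total: 5 + 4 + 1 + 4 = 14.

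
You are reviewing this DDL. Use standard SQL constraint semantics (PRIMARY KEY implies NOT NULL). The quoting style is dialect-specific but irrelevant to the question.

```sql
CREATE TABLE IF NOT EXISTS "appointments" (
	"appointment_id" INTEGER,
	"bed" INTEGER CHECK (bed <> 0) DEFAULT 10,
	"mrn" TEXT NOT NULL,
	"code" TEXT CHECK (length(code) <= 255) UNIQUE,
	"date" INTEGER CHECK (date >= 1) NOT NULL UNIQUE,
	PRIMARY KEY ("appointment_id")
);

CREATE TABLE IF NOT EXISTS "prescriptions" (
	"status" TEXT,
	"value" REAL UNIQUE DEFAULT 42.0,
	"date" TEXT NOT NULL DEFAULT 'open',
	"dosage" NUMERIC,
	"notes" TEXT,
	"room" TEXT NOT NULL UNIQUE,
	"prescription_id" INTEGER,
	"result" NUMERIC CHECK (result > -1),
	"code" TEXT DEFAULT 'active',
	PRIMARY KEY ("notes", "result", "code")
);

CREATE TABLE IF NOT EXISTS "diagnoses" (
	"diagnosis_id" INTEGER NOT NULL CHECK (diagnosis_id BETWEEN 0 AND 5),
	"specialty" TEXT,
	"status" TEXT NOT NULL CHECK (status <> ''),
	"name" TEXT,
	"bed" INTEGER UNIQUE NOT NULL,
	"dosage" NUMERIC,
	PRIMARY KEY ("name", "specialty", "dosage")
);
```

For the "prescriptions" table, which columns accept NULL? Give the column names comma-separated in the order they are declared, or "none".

- status: no NOT NULL constraint applies → nullable.
- value: UNIQUE does not imply NOT NULL → nullable.
- date: declared NOT NULL → not nullable.
- dosage: no NOT NULL constraint applies → nullable.
- notes: part of the PRIMARY KEY, which implies NOT NULL → not nullable.
- room: declared NOT NULL → not nullable.
- prescription_id: no NOT NULL constraint applies → nullable.
- result: part of the PRIMARY KEY, which implies NOT NULL → not nullable.
- code: part of the PRIMARY KEY, which implies NOT NULL → not nullable.

status, value, dosage, prescription_id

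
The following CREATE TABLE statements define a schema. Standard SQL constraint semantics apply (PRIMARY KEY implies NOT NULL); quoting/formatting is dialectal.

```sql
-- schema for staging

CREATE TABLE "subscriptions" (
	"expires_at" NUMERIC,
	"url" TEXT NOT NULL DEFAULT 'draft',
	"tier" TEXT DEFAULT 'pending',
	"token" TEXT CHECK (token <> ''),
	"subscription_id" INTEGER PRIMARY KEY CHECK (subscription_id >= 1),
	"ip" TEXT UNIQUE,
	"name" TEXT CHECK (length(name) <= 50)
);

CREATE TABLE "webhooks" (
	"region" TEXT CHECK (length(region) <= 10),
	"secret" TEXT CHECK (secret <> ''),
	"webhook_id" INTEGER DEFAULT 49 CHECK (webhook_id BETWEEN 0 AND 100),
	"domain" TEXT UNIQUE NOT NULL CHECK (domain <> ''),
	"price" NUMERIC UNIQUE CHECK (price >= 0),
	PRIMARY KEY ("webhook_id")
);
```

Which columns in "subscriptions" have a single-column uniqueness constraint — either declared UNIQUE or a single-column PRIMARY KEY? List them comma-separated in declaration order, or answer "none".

subscription_id, ip

- expires_at: no UNIQUE or single-column PK constraint.
- url: no UNIQUE or single-column PK constraint.
- tier: no UNIQUE or single-column PK constraint.
- token: no UNIQUE or single-column PK constraint.
- subscription_id: single-column PRIMARY KEY → unique.
- ip: declared UNIQUE → unique.
- name: no UNIQUE or single-column PK constraint.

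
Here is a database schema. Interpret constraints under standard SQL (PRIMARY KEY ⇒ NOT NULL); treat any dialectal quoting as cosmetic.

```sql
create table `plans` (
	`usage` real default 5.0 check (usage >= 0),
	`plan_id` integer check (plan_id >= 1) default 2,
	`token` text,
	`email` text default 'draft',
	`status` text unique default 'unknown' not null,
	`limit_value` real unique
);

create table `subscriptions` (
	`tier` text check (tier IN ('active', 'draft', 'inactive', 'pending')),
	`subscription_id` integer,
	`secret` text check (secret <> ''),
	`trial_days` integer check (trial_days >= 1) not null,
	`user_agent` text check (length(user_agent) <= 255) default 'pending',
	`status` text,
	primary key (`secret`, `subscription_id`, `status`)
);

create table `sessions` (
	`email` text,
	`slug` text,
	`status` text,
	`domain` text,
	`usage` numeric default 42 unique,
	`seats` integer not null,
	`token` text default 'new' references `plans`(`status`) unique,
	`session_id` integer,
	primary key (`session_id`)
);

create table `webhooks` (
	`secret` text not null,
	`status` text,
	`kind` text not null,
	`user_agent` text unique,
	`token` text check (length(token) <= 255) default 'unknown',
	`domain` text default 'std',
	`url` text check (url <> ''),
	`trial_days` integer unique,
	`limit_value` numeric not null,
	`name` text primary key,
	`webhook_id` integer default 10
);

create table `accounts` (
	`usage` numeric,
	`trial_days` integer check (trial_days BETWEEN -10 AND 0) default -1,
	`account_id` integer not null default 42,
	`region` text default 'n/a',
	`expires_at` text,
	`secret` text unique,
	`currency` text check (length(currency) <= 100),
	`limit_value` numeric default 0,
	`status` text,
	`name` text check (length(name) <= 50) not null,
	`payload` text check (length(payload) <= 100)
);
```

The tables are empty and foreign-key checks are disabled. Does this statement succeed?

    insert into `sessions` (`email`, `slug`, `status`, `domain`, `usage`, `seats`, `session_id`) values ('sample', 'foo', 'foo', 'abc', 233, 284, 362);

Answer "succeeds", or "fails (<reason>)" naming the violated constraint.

succeeds

NOT NULL columns: seats is supplied; session_id is supplied.
No constraint is violated.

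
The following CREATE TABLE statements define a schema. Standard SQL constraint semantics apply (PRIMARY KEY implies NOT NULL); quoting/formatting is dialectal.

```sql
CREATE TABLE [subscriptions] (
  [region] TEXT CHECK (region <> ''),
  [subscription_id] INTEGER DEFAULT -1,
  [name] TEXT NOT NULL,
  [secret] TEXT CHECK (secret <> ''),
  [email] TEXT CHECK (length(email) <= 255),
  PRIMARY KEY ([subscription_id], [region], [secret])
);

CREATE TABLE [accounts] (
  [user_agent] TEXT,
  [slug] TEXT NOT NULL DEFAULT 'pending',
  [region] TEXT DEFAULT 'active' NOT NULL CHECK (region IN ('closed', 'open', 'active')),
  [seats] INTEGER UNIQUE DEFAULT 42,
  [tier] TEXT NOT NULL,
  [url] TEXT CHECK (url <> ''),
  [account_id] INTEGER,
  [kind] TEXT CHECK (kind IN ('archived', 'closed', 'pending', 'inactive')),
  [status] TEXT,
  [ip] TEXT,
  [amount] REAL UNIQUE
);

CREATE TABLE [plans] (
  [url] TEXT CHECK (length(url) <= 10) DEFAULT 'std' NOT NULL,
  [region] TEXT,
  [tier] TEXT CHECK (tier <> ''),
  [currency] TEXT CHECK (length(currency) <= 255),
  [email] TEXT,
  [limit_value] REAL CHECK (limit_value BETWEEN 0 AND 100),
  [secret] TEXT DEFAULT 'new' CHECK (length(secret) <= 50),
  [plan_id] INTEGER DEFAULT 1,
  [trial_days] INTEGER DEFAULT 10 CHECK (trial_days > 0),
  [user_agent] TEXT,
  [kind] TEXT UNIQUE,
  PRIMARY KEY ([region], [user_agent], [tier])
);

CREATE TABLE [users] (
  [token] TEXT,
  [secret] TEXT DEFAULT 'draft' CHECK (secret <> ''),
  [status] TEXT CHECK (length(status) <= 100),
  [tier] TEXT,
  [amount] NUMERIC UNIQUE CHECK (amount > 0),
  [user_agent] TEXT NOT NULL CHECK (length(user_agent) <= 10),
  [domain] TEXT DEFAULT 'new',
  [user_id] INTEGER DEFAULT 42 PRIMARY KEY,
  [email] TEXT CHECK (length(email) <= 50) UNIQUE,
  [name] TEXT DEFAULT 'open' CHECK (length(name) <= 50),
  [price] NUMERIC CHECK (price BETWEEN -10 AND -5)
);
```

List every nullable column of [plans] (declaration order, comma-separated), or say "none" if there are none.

currency, email, limit_value, secret, plan_id, trial_days, kind

- url: declared NOT NULL → not nullable.
- region: part of the PRIMARY KEY, which implies NOT NULL → not nullable.
- tier: part of the PRIMARY KEY, which implies NOT NULL → not nullable.
- currency: CHECK does not forbid NULL (a CHECK constraint passes when its expression is NULL) → nullable.
- email: no NOT NULL constraint applies → nullable.
- limit_value: CHECK does not forbid NULL (a CHECK constraint passes when its expression is NULL) → nullable.
- secret: CHECK does not forbid NULL (a CHECK constraint passes when its expression is NULL) → nullable.
- plan_id: DEFAULT only fills an omitted column; an explicit NULL is still allowed → nullable.
- trial_days: CHECK does not forbid NULL (a CHECK constraint passes when its expression is NULL) → nullable.
- user_agent: part of the PRIMARY KEY, which implies NOT NULL → not nullable.
- kind: UNIQUE does not imply NOT NULL → nullable.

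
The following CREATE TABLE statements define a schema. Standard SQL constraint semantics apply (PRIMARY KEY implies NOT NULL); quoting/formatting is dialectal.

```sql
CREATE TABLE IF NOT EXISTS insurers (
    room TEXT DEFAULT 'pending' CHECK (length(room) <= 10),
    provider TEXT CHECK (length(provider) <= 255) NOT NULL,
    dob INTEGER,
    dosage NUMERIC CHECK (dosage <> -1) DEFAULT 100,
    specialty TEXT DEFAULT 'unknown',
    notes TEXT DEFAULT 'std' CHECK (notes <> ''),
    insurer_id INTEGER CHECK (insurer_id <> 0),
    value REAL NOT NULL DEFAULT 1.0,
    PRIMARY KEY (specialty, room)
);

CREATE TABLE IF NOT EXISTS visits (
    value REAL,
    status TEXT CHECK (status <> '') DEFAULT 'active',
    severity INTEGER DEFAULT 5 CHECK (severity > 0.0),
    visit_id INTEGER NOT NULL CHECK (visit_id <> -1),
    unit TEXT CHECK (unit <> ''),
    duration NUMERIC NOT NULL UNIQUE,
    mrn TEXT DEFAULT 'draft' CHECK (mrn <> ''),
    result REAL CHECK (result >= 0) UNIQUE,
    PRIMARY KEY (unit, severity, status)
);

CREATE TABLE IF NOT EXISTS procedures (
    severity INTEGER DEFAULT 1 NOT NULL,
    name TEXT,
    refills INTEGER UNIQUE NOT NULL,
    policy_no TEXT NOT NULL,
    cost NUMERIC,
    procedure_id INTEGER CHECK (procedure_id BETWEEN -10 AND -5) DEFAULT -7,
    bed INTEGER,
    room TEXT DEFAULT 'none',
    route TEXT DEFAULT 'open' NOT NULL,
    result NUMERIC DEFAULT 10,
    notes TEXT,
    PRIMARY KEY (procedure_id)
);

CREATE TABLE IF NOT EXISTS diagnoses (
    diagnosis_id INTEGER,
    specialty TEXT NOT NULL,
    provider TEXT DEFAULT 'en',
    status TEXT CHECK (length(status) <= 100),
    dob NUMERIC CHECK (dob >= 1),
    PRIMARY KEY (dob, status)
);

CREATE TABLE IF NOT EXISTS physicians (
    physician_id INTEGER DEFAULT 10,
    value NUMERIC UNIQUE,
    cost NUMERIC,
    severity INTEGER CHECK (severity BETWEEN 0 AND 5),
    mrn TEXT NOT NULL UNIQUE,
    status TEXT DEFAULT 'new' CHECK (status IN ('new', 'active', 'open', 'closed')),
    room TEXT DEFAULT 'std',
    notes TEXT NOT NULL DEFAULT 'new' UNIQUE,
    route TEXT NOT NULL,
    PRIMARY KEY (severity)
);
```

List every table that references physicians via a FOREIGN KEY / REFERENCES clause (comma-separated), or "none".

No REFERENCES clause anywhere in the schema names physicians.

none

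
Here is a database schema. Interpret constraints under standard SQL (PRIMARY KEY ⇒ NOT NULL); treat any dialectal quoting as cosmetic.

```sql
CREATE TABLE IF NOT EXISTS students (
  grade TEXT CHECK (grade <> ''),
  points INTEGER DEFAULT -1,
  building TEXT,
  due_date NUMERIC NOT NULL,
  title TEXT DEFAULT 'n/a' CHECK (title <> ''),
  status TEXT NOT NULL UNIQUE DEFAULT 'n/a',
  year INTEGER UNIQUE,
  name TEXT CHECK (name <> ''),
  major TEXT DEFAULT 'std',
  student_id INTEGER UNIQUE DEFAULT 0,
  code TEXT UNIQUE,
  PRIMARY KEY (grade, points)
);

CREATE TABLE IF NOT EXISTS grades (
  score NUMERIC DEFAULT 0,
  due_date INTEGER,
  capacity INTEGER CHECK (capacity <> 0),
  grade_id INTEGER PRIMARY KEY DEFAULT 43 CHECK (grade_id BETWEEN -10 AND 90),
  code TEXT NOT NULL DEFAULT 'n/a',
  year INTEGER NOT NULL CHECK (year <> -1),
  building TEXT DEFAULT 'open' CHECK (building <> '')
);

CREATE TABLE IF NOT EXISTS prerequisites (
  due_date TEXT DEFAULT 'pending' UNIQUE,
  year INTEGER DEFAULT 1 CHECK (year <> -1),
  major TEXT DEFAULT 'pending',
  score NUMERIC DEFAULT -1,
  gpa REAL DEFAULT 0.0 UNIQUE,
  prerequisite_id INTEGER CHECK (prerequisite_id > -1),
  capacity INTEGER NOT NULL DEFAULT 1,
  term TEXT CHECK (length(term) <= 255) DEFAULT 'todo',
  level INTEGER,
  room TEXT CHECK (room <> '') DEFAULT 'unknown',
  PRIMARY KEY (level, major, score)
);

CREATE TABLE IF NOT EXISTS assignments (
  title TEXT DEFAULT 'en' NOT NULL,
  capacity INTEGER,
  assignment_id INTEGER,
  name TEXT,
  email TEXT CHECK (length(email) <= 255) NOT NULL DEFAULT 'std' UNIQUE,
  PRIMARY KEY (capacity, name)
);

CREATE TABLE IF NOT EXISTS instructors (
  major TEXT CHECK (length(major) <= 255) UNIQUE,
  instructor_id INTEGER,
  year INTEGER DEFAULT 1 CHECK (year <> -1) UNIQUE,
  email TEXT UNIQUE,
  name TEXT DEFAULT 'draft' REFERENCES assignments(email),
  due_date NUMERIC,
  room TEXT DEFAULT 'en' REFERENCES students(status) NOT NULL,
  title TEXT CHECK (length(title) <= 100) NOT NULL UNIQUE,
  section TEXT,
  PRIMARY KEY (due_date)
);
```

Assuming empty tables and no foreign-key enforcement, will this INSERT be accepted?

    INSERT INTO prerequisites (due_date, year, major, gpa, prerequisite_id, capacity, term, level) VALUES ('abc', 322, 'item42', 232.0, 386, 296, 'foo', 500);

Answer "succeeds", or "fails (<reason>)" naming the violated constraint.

succeeds

NOT NULL columns: capacity is supplied; level is supplied; major is supplied; score defaults to -1.
CHECK constraints: 322 satisfies (year <> -1); 386 satisfies (prerequisite_id > -1); 'foo' satisfies (length(term) <= 255).
No constraint is violated.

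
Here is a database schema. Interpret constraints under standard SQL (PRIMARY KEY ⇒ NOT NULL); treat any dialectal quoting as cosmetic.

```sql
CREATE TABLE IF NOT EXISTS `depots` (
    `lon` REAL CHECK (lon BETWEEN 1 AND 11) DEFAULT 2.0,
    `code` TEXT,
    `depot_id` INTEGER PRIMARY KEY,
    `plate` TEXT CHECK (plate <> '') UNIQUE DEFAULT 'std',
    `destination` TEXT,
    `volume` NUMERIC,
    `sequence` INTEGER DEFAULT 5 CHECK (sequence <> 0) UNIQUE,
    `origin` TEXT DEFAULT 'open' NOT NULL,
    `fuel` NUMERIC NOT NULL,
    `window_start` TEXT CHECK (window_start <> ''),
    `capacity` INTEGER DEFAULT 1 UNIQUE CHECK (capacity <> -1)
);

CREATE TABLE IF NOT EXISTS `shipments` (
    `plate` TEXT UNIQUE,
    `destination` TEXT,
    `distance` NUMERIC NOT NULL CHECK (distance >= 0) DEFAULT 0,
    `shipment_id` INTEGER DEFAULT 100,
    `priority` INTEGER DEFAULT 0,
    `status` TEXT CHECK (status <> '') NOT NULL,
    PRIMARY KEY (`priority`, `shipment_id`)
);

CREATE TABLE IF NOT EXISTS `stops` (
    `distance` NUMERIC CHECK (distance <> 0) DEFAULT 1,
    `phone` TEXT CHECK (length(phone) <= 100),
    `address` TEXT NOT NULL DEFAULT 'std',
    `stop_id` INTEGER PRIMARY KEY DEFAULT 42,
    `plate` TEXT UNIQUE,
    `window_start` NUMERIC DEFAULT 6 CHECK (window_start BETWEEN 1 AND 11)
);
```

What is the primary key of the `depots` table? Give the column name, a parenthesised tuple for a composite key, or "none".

depot_id is declared PRIMARY KEY inline on the column.

depot_id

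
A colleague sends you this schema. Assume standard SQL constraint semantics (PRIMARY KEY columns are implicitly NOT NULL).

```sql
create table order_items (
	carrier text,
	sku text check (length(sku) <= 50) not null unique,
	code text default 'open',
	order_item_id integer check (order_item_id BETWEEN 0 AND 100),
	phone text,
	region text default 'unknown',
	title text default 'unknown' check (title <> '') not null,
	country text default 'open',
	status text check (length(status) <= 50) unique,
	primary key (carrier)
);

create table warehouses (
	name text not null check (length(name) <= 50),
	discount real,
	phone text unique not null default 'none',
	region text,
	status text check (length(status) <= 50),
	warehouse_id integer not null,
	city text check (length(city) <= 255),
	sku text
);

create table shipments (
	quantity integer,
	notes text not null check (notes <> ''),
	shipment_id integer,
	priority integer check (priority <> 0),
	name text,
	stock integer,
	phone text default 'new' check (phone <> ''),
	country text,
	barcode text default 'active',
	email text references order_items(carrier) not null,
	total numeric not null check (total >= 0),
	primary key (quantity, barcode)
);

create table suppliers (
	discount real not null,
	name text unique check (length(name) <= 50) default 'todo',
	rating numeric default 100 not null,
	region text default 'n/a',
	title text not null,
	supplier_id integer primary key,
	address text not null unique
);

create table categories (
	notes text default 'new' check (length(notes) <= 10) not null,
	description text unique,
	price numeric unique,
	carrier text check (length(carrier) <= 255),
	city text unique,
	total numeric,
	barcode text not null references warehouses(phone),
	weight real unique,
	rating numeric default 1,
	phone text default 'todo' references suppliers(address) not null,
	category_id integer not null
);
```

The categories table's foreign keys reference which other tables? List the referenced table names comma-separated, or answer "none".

warehouses, suppliers

- barcode REFERENCES warehouses(phone).
- phone REFERENCES suppliers(address).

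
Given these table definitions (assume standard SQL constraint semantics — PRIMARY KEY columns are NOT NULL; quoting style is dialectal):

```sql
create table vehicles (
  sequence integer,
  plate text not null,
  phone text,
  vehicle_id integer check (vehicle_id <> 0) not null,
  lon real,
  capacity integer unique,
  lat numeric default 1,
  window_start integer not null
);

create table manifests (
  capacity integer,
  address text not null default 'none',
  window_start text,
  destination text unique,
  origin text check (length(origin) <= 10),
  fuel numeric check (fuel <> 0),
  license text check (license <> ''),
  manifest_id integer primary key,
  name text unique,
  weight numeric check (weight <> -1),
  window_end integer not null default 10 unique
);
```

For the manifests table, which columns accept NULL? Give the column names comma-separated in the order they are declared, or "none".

capacity, window_start, destination, origin, fuel, license, name, weight

- capacity: no NOT NULL constraint applies → nullable.
- address: declared NOT NULL → not nullable.
- window_start: no NOT NULL constraint applies → nullable.
- destination: UNIQUE does not imply NOT NULL → nullable.
- origin: CHECK does not forbid NULL (a CHECK constraint passes when its expression is NULL) → nullable.
- fuel: CHECK does not forbid NULL (a CHECK constraint passes when its expression is NULL) → nullable.
- license: CHECK does not forbid NULL (a CHECK constraint passes when its expression is NULL) → nullable.
- manifest_id: part of the PRIMARY KEY, which implies NOT NULL → not nullable.
- name: UNIQUE does not imply NOT NULL → nullable.
- weight: CHECK does not forbid NULL (a CHECK constraint passes when its expression is NULL) → nullable.
- window_end: declared NOT NULL → not nullable.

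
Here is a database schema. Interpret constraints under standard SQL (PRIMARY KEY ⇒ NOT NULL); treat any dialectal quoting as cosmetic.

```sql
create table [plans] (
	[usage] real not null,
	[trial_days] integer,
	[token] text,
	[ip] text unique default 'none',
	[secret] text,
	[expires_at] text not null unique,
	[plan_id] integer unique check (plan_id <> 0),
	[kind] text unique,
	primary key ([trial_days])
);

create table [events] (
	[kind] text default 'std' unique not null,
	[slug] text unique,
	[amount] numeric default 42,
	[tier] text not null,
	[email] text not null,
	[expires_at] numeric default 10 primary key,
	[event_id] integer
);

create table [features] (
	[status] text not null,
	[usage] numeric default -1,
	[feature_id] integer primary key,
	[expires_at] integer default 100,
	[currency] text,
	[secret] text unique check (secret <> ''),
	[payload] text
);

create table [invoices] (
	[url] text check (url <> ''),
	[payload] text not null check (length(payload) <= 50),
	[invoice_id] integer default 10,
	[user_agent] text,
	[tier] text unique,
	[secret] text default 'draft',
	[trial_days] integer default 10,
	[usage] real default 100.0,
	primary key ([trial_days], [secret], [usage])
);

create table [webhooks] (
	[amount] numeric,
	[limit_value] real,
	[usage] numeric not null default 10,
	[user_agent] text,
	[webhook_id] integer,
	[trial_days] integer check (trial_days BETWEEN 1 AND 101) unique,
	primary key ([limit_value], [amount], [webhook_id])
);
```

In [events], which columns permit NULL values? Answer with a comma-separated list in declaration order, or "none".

- kind: declared NOT NULL → not nullable.
- slug: UNIQUE does not imply NOT NULL → nullable.
- amount: DEFAULT only fills an omitted column; an explicit NULL is still allowed → nullable.
- tier: declared NOT NULL → not nullable.
- email: declared NOT NULL → not nullable.
- expires_at: part of the PRIMARY KEY, which implies NOT NULL → not nullable.
- event_id: no NOT NULL constraint applies → nullable.

slug, amount, event_id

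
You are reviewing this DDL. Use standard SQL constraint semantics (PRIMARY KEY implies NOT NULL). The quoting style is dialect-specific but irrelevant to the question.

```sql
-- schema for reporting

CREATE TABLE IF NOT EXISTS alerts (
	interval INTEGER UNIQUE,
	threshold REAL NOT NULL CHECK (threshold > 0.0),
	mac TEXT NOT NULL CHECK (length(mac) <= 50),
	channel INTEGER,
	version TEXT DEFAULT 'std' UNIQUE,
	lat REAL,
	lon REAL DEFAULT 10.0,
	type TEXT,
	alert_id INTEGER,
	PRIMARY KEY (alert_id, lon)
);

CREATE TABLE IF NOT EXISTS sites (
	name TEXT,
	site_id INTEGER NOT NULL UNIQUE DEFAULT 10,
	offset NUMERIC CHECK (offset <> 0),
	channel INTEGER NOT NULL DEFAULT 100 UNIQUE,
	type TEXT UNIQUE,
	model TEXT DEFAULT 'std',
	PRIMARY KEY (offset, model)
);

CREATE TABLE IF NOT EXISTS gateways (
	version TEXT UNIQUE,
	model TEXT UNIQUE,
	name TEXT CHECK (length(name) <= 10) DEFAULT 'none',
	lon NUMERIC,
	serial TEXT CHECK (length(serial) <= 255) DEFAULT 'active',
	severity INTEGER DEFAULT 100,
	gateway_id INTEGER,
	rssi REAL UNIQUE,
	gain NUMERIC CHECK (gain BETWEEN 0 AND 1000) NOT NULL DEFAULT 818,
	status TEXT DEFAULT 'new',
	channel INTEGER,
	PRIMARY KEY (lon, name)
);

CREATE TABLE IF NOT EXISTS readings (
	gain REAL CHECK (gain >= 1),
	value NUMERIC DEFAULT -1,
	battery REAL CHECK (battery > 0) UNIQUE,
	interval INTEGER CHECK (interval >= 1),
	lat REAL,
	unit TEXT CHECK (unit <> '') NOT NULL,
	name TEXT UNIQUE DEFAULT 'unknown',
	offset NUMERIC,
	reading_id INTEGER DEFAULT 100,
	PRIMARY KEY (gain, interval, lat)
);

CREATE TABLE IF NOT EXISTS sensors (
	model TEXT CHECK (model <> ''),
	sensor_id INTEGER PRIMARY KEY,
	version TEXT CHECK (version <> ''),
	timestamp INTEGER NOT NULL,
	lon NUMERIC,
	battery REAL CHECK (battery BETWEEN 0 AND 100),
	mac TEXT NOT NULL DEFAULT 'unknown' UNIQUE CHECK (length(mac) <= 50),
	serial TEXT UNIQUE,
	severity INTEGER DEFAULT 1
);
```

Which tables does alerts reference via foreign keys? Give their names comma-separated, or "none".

No column in alerts has a REFERENCES clause.

none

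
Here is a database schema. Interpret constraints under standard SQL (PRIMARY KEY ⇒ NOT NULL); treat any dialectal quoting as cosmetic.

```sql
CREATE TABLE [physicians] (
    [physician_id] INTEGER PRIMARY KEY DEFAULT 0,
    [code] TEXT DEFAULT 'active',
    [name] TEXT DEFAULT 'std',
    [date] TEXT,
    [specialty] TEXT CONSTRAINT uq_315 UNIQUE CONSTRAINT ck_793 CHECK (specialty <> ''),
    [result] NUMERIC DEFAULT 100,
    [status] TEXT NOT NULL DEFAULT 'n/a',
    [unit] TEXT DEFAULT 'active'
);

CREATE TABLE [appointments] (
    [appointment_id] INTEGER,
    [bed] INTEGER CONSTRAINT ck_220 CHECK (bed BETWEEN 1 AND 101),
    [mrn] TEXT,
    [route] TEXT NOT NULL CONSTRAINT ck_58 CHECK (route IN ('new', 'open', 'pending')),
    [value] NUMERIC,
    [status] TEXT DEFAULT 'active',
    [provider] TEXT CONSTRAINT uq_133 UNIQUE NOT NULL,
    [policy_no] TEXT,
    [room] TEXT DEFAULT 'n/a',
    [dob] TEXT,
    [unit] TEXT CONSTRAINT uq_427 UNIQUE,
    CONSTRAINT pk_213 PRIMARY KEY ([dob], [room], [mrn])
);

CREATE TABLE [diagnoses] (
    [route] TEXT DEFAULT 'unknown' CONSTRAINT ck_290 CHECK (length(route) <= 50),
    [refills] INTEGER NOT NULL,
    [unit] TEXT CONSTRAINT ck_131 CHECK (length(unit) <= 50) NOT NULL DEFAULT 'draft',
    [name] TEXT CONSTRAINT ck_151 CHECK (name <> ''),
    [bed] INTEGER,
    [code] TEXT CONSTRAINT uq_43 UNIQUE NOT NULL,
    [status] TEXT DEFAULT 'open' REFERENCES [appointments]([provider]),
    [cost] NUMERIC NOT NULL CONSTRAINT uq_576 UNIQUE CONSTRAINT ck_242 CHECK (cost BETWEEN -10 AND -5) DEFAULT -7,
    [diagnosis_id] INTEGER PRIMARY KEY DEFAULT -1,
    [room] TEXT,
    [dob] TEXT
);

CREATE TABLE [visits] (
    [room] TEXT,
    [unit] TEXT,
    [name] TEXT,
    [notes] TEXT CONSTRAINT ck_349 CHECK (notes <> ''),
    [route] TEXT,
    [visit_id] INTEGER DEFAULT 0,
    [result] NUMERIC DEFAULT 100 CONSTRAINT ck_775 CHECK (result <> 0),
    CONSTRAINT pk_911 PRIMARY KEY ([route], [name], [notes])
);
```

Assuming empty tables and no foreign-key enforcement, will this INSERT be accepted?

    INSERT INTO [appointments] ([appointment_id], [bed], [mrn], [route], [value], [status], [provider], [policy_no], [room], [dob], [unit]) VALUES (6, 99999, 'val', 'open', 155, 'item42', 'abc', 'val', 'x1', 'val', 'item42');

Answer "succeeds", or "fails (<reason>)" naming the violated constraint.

The value 99999 for bed violates CHECK (bed BETWEEN 1 AND 101).

fails (CHECK on bed)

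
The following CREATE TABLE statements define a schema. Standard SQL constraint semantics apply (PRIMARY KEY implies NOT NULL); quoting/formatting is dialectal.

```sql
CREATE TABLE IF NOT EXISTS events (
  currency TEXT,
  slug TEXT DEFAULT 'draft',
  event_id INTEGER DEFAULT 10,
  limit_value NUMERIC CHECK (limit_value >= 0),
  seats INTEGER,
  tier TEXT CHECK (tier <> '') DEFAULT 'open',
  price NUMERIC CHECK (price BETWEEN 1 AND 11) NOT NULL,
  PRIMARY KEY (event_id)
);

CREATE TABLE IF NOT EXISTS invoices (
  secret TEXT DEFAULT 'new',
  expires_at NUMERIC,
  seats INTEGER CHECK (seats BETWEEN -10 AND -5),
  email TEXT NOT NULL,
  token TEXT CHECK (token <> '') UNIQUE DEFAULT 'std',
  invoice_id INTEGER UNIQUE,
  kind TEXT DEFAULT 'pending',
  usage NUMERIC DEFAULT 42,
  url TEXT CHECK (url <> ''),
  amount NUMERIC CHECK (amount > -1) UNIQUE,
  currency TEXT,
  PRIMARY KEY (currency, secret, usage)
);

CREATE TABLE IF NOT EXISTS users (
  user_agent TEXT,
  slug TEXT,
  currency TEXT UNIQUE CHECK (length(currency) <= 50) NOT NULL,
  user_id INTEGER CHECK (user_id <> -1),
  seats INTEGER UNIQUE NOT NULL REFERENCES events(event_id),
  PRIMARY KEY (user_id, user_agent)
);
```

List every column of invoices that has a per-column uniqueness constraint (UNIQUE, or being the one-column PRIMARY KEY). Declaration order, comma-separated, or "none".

token, invoice_id, amount

- secret: part of a composite PRIMARY KEY — only the tuple is unique, not this column on its own.
- expires_at: no UNIQUE or single-column PK constraint.
- seats: no UNIQUE or single-column PK constraint.
- email: no UNIQUE or single-column PK constraint.
- token: declared UNIQUE → unique.
- invoice_id: declared UNIQUE → unique.
- kind: no UNIQUE or single-column PK constraint.
- usage: part of a composite PRIMARY KEY — only the tuple is unique, not this column on its own.
- url: no UNIQUE or single-column PK constraint.
- amount: declared UNIQUE → unique.
- currency: part of a composite PRIMARY KEY — only the tuple is unique, not this column on its own.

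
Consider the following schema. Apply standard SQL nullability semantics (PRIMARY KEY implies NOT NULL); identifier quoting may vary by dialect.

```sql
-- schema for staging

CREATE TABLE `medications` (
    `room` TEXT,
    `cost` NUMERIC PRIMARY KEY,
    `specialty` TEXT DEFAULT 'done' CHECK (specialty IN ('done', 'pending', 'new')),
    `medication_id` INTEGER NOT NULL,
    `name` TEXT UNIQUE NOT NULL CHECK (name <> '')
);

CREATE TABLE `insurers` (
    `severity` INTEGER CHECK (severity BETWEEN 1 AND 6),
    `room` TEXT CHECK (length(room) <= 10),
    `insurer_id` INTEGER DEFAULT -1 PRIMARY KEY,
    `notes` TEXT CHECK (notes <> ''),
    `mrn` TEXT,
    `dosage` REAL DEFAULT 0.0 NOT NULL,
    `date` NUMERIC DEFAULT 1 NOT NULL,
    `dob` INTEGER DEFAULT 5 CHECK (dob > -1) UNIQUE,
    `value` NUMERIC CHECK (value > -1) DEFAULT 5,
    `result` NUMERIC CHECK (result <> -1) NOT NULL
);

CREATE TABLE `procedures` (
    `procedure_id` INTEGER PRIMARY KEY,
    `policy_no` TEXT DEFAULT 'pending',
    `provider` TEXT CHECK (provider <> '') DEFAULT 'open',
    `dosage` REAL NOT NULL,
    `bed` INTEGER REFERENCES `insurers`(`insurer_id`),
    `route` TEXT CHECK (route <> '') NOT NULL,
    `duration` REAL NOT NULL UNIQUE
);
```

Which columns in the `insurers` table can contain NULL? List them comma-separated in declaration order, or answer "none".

- severity: CHECK does not forbid NULL (a CHECK constraint passes when its expression is NULL) → nullable.
- room: CHECK does not forbid NULL (a CHECK constraint passes when its expression is NULL) → nullable.
- insurer_id: part of the PRIMARY KEY, which implies NOT NULL → not nullable.
- notes: CHECK does not forbid NULL (a CHECK constraint passes when its expression is NULL) → nullable.
- mrn: no NOT NULL constraint applies → nullable.
- dosage: declared NOT NULL → not nullable.
- date: declared NOT NULL → not nullable.
- dob: CHECK does not forbid NULL (a CHECK constraint passes when its expression is NULL) → nullable.
- value: CHECK does not forbid NULL (a CHECK constraint passes when its expression is NULL) → nullable.
- result: declared NOT NULL → not nullable.

severity, room, notes, mrn, dob, value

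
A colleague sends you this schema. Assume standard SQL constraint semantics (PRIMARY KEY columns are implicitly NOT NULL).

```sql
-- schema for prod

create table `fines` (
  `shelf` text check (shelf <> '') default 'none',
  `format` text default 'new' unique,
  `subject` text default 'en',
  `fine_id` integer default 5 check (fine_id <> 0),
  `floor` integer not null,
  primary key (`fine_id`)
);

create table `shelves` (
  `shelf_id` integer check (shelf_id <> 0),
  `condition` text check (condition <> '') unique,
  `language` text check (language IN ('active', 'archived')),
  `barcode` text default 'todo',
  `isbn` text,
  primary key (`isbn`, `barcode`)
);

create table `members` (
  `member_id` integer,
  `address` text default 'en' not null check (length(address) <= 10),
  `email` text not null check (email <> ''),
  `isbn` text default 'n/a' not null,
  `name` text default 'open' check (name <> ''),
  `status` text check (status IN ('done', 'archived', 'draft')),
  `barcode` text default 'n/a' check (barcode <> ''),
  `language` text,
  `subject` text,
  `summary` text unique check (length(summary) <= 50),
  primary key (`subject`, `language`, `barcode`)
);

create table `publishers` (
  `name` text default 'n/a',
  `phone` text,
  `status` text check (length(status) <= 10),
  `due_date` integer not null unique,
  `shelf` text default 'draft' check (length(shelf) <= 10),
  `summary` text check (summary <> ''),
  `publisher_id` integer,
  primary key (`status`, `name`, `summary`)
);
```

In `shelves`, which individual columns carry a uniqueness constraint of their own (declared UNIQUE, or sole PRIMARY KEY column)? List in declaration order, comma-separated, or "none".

condition

- shelf_id: no UNIQUE or single-column PK constraint.
- condition: declared UNIQUE → unique.
- language: no UNIQUE or single-column PK constraint.
- barcode: part of a composite PRIMARY KEY — only the tuple is unique, not this column on its own.
- isbn: part of a composite PRIMARY KEY — only the tuple is unique, not this column on its own.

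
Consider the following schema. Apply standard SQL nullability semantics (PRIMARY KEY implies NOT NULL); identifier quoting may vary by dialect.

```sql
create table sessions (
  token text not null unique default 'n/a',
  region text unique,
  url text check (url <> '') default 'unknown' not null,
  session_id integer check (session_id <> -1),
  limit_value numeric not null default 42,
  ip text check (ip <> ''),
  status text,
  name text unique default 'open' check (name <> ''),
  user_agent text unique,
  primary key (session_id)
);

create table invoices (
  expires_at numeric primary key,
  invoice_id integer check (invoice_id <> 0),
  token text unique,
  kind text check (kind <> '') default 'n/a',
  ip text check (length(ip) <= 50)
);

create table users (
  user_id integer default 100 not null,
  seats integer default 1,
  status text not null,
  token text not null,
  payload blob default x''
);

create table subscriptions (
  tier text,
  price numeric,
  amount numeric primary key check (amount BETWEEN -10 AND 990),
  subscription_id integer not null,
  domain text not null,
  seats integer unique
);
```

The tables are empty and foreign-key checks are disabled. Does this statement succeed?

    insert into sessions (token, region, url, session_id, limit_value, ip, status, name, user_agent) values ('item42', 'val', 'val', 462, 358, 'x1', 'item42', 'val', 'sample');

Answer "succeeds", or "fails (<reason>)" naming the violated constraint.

NOT NULL columns: limit_value is supplied; session_id is supplied; token is supplied; url is supplied.
CHECK constraints: 'val' satisfies (url <> ''); 462 satisfies (session_id <> -1); 'x1' satisfies (ip <> ''); 'val' satisfies (name <> '').
No constraint is violated.

succeeds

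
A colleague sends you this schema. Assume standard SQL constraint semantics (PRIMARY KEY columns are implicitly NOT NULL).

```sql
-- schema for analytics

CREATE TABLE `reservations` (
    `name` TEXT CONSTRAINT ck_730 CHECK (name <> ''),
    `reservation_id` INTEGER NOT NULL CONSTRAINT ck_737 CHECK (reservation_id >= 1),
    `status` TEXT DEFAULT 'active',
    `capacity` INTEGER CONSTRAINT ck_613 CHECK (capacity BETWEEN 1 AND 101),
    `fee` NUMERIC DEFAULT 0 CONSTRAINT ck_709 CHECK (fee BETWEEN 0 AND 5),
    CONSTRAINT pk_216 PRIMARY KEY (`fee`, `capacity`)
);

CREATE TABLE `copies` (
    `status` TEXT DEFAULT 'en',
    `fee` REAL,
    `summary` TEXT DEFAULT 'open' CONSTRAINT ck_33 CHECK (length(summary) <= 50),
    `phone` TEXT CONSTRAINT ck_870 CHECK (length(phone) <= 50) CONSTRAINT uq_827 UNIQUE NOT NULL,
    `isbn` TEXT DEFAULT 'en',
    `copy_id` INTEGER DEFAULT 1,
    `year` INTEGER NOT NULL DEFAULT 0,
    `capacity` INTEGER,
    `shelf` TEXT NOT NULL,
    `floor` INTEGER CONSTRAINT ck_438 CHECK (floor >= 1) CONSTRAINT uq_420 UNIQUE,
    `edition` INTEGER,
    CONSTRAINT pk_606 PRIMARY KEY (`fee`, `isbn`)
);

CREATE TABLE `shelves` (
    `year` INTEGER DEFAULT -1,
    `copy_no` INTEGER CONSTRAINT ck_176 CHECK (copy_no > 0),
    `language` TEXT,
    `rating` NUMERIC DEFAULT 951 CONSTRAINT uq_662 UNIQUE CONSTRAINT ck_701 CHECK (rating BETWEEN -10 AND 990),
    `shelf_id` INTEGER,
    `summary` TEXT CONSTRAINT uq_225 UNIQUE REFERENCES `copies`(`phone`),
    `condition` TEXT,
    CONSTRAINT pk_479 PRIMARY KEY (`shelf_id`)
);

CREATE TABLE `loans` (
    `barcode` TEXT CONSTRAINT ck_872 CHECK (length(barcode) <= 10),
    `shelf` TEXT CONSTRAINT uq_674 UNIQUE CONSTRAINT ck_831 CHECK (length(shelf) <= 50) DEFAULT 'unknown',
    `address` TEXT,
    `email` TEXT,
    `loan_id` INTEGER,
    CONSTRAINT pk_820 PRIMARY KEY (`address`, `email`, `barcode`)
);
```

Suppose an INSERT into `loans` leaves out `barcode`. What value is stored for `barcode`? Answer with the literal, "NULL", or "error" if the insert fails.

barcode has no DEFAULT clause.
Omitting it would insert NULL, but it is part of the PRIMARY KEY, so the INSERT fails.

error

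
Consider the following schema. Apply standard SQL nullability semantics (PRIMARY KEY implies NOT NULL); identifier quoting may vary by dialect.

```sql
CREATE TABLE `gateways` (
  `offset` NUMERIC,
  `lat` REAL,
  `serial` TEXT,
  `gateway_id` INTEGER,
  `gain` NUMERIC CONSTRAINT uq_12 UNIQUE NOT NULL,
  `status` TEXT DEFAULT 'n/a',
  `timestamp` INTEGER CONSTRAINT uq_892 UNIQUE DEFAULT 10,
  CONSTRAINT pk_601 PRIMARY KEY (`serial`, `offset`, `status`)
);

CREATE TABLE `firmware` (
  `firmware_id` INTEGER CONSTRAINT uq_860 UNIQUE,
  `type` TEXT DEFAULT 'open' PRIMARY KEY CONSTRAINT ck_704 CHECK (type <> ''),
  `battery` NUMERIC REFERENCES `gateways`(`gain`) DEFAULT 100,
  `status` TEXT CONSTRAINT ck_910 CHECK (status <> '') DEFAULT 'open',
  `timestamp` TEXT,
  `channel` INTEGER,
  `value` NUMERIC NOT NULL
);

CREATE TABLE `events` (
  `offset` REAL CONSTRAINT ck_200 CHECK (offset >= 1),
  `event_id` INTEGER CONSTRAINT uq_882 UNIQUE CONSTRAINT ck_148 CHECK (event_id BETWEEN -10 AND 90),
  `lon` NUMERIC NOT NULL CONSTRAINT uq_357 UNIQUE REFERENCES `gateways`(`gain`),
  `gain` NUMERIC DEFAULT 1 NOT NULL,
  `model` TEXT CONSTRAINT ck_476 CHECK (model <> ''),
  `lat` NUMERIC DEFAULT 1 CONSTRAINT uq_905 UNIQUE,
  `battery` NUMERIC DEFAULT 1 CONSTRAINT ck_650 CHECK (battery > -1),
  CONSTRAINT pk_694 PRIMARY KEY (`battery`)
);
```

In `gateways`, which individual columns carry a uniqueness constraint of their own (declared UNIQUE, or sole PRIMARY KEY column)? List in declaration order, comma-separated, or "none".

- offset: part of a composite PRIMARY KEY — only the tuple is unique, not this column on its own.
- lat: no UNIQUE or single-column PK constraint.
- serial: part of a composite PRIMARY KEY — only the tuple is unique, not this column on its own.
- gateway_id: no UNIQUE or single-column PK constraint.
- gain: declared UNIQUE → unique.
- status: part of a composite PRIMARY KEY — only the tuple is unique, not this column on its own.
- timestamp: declared UNIQUE → unique.

gain, timestamp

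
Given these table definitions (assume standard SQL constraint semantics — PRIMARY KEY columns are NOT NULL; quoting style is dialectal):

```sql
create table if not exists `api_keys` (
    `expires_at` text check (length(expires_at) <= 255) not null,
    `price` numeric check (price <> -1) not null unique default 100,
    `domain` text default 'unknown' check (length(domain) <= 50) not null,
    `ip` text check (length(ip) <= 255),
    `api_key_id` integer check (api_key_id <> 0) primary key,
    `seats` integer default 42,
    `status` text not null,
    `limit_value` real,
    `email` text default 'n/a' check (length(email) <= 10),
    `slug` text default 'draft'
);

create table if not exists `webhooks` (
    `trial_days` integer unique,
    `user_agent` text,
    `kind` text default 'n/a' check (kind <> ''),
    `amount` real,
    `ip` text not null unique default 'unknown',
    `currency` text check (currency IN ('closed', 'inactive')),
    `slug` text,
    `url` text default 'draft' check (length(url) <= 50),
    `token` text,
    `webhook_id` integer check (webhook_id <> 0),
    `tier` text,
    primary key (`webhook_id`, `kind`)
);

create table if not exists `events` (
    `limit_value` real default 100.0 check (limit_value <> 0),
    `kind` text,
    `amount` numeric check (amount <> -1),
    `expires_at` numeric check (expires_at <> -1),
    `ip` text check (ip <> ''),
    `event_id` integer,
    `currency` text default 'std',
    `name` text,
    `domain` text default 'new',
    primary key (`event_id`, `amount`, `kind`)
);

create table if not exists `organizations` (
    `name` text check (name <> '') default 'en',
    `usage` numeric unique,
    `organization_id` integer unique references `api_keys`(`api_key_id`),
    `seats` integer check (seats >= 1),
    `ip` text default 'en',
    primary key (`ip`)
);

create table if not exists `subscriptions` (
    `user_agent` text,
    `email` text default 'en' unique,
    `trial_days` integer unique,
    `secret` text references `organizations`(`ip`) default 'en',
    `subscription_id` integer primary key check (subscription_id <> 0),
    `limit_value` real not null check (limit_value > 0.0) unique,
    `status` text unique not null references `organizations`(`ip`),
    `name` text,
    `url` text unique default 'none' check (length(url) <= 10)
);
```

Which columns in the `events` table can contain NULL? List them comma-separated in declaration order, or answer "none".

limit_value, expires_at, ip, currency, name, domain

- limit_value: CHECK does not forbid NULL (a CHECK constraint passes when its expression is NULL) → nullable.
- kind: part of the PRIMARY KEY, which implies NOT NULL → not nullable.
- amount: part of the PRIMARY KEY, which implies NOT NULL → not nullable.
- expires_at: CHECK does not forbid NULL (a CHECK constraint passes when its expression is NULL) → nullable.
- ip: CHECK does not forbid NULL (a CHECK constraint passes when its expression is NULL) → nullable.
- event_id: part of the PRIMARY KEY, which implies NOT NULL → not nullable.
- currency: DEFAULT only fills an omitted column; an explicit NULL is still allowed → nullable.
- name: no NOT NULL constraint applies → nullable.
- domain: DEFAULT only fills an omitted column; an explicit NULL is still allowed → nullable.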